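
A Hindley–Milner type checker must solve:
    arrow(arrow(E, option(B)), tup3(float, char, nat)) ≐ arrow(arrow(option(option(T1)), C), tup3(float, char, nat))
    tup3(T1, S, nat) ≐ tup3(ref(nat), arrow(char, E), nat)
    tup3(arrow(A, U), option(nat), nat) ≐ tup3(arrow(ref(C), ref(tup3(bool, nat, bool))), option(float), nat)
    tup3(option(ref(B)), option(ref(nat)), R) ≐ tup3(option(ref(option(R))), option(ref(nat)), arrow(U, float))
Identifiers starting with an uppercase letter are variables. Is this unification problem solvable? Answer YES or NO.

NO

Decompose arrow/2: arrow(E, option(B)) ≐ arrow(option(option(T1)), C),  tup3(float, char, nat) ≐ tup3(float, char, nat).
Decompose arrow/2: E ≐ option(option(T1)),  option(B) ≐ C.
Bind E := option(option(T1)); substituting into the one remaining equation that mentions E gives: tup3(T1, S, nat) ≐ tup3(ref(nat), arrow(char, option(option(T1))), nat).
Bind C := option(B); substituting into the one remaining equation that mentions C gives: tup3(arrow(A, U), option(nat), nat) ≐ tup3(arrow(ref(option(B)), ref(tup3(bool, nat, bool))), option(float), nat).
Delete trivial equation tup3(float, char, nat) ≐ tup3(float, char, nat).
Decompose tup3/3: T1 ≐ ref(nat),  S ≐ arrow(char, option(option(T1))),  nat ≐ nat.
Bind T1 := ref(nat); substituting into the one remaining equation that mentions T1 gives: S ≐ arrow(char, option(option(ref(nat)))). Substituting into the earlier binding gives E := option(option(ref(nat))).
Bind S := arrow(char, option(option(ref(nat)))); no other remaining equation mentions S.
Delete trivial equation nat ≐ nat.
Decompose tup3/3: arrow(A, U) ≐ arrow(ref(option(B)), ref(tup3(bool, nat, bool))),  option(nat) ≐ option(float),  nat ≐ nat.
Decompose arrow/2: A ≐ ref(option(B)),  U ≐ ref(tup3(bool, nat, bool)).
Bind A := ref(option(B)); no other remaining equation mentions A.
Bind U := ref(tup3(bool, nat, bool)); substituting into the one remaining equation that mentions U gives: tup3(option(ref(B)), option(ref(nat)), R) ≐ tup3(option(ref(option(R))), option(ref(nat)), arrow(ref(tup3(bool, nat, bool)), float)).
Decompose option/1: nat ≐ float.
Clash: constants nat and float differ; no unifier exists.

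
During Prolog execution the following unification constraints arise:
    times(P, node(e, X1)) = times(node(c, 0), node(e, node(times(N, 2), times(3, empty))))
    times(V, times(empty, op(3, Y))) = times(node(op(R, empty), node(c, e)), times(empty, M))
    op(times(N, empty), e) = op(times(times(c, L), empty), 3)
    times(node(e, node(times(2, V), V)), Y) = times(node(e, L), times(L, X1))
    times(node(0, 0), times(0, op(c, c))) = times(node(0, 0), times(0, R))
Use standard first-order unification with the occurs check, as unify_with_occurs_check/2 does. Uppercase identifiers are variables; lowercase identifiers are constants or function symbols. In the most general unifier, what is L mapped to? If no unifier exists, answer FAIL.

Decompose times/2: P = node(c, 0),  node(e, X1) = node(e, node(times(N, 2), times(3, empty))).
Bind P := node(c, 0); no other remaining equation mentions P.
Decompose node/2: e = e,  X1 = node(times(N, 2), times(3, empty)).
Delete trivial equation e = e.
Bind X1 := node(times(N, 2), times(3, empty)); substituting into the one remaining equation that mentions X1 gives: times(node(e, node(times(2, V), V)), Y) = times(node(e, L), times(L, node(times(N, 2), times(3, empty)))).
Decompose times/2: V = node(op(R, empty), node(c, e)),  times(empty, op(3, Y)) = times(empty, M).
Bind V := node(op(R, empty), node(c, e)); substituting into the one remaining equation that mentions V gives: times(node(e, node(times(2, node(op(R, empty), node(c, e))), node(op(R, empty), node(c, e)))), Y) = times(node(e, L), times(L, node(times(N, 2), times(3, empty)))).
Decompose times/2: empty = empty,  op(3, Y) = M.
Delete trivial equation empty = empty.
Bind M := op(3, Y); no other remaining equation mentions M.
Decompose op/2: times(N, empty) = times(times(c, L), empty),  e = 3.
Decompose times/2: N = times(c, L),  empty = empty.
Bind N := times(c, L); substituting into the one remaining equation that mentions N gives: times(node(e, node(times(2, node(op(R, empty), node(c, e))), node(op(R, empty), node(c, e)))), Y) = times(node(e, L), times(L, node(times(times(c, L), 2), times(3, empty)))). Substituting into the earlier binding gives X1 := node(times(times(c, L), 2), times(3, empty)).
Delete trivial equation empty = empty.
Clash: constants e and 3 differ; no unifier exists.

FAIL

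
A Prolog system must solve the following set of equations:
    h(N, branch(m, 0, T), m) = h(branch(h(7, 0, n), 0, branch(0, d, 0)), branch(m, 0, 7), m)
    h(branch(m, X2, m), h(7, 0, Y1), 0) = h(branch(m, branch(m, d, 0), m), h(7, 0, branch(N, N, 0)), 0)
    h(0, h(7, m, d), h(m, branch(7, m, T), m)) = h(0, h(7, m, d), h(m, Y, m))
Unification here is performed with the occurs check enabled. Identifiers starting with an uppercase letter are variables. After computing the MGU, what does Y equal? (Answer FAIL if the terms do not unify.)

branch(7, m, 7)

Decompose h/3: N = branch(h(7, 0, n), 0, branch(0, d, 0)),  branch(m, 0, T) = branch(m, 0, 7),  m = m.
Bind N := branch(h(7, 0, n), 0, branch(0, d, 0)); substituting into the one remaining equation that mentions N gives: h(branch(m, X2, m), h(7, 0, Y1), 0) = h(branch(m, branch(m, d, 0), m), h(7, 0, branch(branch(h(7, 0, n), 0, branch(0, d, 0)), branch(h(7, 0, n), 0, branch(0, d, 0)), 0)), 0).
Decompose branch/3: m = m,  0 = 0,  T = 7.
Delete trivial equation m = m.
Delete trivial equation 0 = 0.
Bind T := 7; substituting into the one remaining equation that mentions T gives: h(0, h(7, m, d), h(m, branch(7, m, 7), m)) = h(0, h(7, m, d), h(m, Y, m)).
Delete trivial equation m = m.
Decompose h/3: branch(m, X2, m) = branch(m, branch(m, d, 0), m),  h(7, 0, Y1) = h(7, 0, branch(branch(h(7, 0, n), 0, branch(0, d, 0)), branch(h(7, 0, n), 0, branch(0, d, 0)), 0)),  0 = 0.
Decompose branch/3: m = m,  X2 = branch(m, d, 0),  m = m.
Delete trivial equation m = m.
Bind X2 := branch(m, d, 0); no other remaining equation mentions X2.
Delete trivial equation m = m.
Decompose h/3: 7 = 7,  0 = 0,  Y1 = branch(branch(h(7, 0, n), 0, branch(0, d, 0)), branch(h(7, 0, n), 0, branch(0, d, 0)), 0).
Delete trivial equation 7 = 7.
Delete trivial equation 0 = 0.
Bind Y1 := branch(branch(h(7, 0, n), 0, branch(0, d, 0)), branch(h(7, 0, n), 0, branch(0, d, 0)), 0); no other remaining equation mentions Y1.
Delete trivial equation 0 = 0.
Decompose h/3: 0 = 0,  h(7, m, d) = h(7, m, d),  h(m, branch(7, m, 7), m) = h(m, Y, m).
Delete trivial equation 0 = 0.
Delete trivial equation h(7, m, d) = h(7, m, d).
Decompose h/3: m = m,  branch(7, m, 7) = Y,  m = m.
Delete trivial equation m = m.
Bind Y := branch(7, m, 7); no other remaining equation mentions Y.
Delete trivial equation m = m.
MGU = { N -> branch(h(7, 0, n), 0, branch(0, d, 0)), T -> 7, X2 -> branch(m, d, 0), Y1 -> branch(branch(h(7, 0, n), 0, branch(0, d, 0)), branch(h(7, 0, n), 0, branch(0, d, 0)), 0), Y -> branch(7, m, 7) }, so Y -> branch(7, m, 7).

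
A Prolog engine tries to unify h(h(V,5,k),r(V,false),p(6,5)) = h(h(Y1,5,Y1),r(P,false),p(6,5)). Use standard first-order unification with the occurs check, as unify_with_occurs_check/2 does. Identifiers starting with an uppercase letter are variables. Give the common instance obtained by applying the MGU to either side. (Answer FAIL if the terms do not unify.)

Decompose h/3: h(V,5,k) = h(Y1,5,Y1),  r(V,false) = r(P,false),  p(6,5) = p(6,5).
Decompose h/3: V = Y1,  5 = 5,  k = Y1.
Bind V := Y1; substituting into the one remaining equation that mentions V gives: r(Y1,false) = r(P,false).
Delete trivial equation 5 = 5.
Bind Y1 := k; substituting into the one remaining equation that mentions Y1 gives: r(k,false) = r(P,false). Substituting into the earlier binding gives V := k.
Decompose r/2: k = P,  false = false.
Bind P := k; no other remaining equation mentions P.
Delete trivial equation false = false.
Delete trivial equation p(6,5) = p(6,5).
Applying the MGU to either side gives h(h(k,5,k),r(k,false),p(6,5)).

h(h(k,5,k),r(k,false),p(6,5))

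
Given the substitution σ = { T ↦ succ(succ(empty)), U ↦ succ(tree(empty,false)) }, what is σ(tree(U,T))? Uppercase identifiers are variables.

Replace each occurrence of T with succ(succ(empty)).
Replace each occurrence of U with succ(tree(empty,false)).
Result: tree(succ(tree(empty,false)),succ(succ(empty))).

tree(succ(tree(empty,false)),succ(succ(empty)))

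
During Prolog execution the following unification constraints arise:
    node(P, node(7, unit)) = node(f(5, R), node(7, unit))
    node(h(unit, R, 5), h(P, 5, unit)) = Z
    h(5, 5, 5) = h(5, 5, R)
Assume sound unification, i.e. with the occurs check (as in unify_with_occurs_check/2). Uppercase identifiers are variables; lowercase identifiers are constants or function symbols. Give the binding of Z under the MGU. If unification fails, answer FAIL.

node(h(unit, 5, 5), h(f(5, 5), 5, unit))

Decompose node/2: P = f(5, R),  node(7, unit) = node(7, unit).
Bind P := f(5, R); substituting into the one remaining equation that mentions P gives: node(h(unit, R, 5), h(f(5, R), 5, unit)) = Z.
Delete trivial equation node(7, unit) = node(7, unit).
Bind Z := node(h(unit, R, 5), h(f(5, R), 5, unit)); no other remaining equation mentions Z.
Decompose h/3: 5 = 5,  5 = 5,  5 = R.
Delete trivial equation 5 = 5.
Delete trivial equation 5 = 5.
Bind R := 5. Substituting into the earlier bindings gives P := f(5, 5), Z := node(h(unit, 5, 5), h(f(5, 5), 5, unit)).
MGU = { P = f(5, 5), Z = node(h(unit, 5, 5), h(f(5, 5), 5, unit)), R = 5 }, so Z = node(h(unit, 5, 5), h(f(5, 5), 5, unit)).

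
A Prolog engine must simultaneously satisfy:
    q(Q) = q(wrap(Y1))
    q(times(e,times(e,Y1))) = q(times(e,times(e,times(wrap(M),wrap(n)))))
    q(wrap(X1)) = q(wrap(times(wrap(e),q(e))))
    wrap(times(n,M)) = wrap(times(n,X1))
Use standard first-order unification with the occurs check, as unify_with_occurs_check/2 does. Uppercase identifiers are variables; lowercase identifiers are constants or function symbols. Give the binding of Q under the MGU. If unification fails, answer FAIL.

wrap(times(wrap(times(wrap(e),q(e))),wrap(n)))

Decompose q/1: Q = wrap(Y1).
Bind Q := wrap(Y1); no other remaining equation mentions Q.
Decompose q/1: times(e,times(e,Y1)) = times(e,times(e,times(wrap(M),wrap(n)))).
Decompose times/2: e = e,  times(e,Y1) = times(e,times(wrap(M),wrap(n))).
Delete trivial equation e = e.
Decompose times/2: e = e,  Y1 = times(wrap(M),wrap(n)).
Delete trivial equation e = e.
Bind Y1 := times(wrap(M),wrap(n)); no other remaining equation mentions Y1. Substituting into the earlier binding gives Q := wrap(times(wrap(M),wrap(n))).
Decompose q/1: wrap(X1) = wrap(times(wrap(e),q(e))).
Decompose wrap/1: X1 = times(wrap(e),q(e)).
Bind X1 := times(wrap(e),q(e)); substituting into the remaining equation gives: wrap(times(n,M)) = wrap(times(n,times(wrap(e),q(e)))).
Decompose wrap/1: times(n,M) = times(n,times(wrap(e),q(e))).
Decompose times/2: n = n,  M = times(wrap(e),q(e)).
Delete trivial equation n = n.
Bind M := times(wrap(e),q(e)). Substituting into the earlier bindings gives Q := wrap(times(wrap(times(wrap(e),q(e))),wrap(n))), Y1 := times(wrap(times(wrap(e),q(e))),wrap(n)).
MGU = { Q ↦ wrap(times(wrap(times(wrap(e),q(e))),wrap(n))), Y1 ↦ times(wrap(times(wrap(e),q(e))),wrap(n)), X1 ↦ times(wrap(e),q(e)), M ↦ times(wrap(e),q(e)) }, so Q ↦ wrap(times(wrap(times(wrap(e),q(e))),wrap(n))).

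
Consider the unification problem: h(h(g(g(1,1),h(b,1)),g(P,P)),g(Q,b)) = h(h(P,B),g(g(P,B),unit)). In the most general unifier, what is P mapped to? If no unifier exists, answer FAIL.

FAIL

Decompose h/2: h(g(g(1,1),h(b,1)),g(P,P)) = h(P,B),  g(Q,b) = g(g(P,B),unit).
Decompose h/2: g(g(1,1),h(b,1)) = P,  g(P,P) = B.
Bind P := g(g(1,1),h(b,1)); substituting into the remaining equations gives: g(g(g(1,1),h(b,1)),g(g(1,1),h(b,1))) = B,  g(Q,b) = g(g(g(g(1,1),h(b,1)),B),unit).
Bind B := g(g(g(1,1),h(b,1)),g(g(1,1),h(b,1))); substituting into the remaining equation gives: g(Q,b) = g(g(g(g(1,1),h(b,1)),g(g(g(1,1),h(b,1)),g(g(1,1),h(b,1)))),unit).
Decompose g/2: Q = g(g(g(1,1),h(b,1)),g(g(g(1,1),h(b,1)),g(g(1,1),h(b,1)))),  b = unit.
Bind Q := g(g(g(1,1),h(b,1)),g(g(g(1,1),h(b,1)),g(g(1,1),h(b,1)))); no other remaining equation mentions Q.
Clash: constants b and unit differ; no unifier exists.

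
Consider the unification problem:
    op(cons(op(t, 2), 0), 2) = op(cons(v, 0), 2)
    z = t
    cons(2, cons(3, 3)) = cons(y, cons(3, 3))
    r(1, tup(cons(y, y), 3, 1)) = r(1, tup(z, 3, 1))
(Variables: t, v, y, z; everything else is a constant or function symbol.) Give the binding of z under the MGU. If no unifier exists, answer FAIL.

cons(2, 2)

Decompose op/2: cons(op(t, 2), 0) = cons(v, 0),  2 = 2.
Decompose cons/2: op(t, 2) = v,  0 = 0.
Bind v := op(t, 2); no other remaining equation mentions v.
Delete trivial equation 0 = 0.
Delete trivial equation 2 = 2.
Bind z := t; substituting into the one remaining equation that mentions z gives: r(1, tup(cons(y, y), 3, 1)) = r(1, tup(t, 3, 1)).
Decompose cons/2: 2 = y,  cons(3, 3) = cons(3, 3).
Bind y := 2; substituting into the one remaining equation that mentions y gives: r(1, tup(cons(2, 2), 3, 1)) = r(1, tup(t, 3, 1)).
Delete trivial equation cons(3, 3) = cons(3, 3).
Decompose r/2: 1 = 1,  tup(cons(2, 2), 3, 1) = tup(t, 3, 1).
Delete trivial equation 1 = 1.
Decompose tup/3: cons(2, 2) = t,  3 = 3,  1 = 1.
Bind t := cons(2, 2); no other remaining equation mentions t. Substituting into the earlier bindings gives v := op(cons(2, 2), 2), z := cons(2, 2).
Delete trivial equation 3 = 3.
Delete trivial equation 1 = 1.
MGU = { v -> op(cons(2, 2), 2), z -> cons(2, 2), y -> 2, t -> cons(2, 2) }, so z -> cons(2, 2).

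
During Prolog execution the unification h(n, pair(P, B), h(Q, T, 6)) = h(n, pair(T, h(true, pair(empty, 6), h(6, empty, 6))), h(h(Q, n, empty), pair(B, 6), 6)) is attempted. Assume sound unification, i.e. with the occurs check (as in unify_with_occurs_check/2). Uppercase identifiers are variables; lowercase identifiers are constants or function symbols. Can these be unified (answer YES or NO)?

Decompose h/3: n = n,  pair(P, B) = pair(T, h(true, pair(empty, 6), h(6, empty, 6))),  h(Q, T, 6) = h(h(Q, n, empty), pair(B, 6), 6).
Delete trivial equation n = n.
Decompose pair/2: P = T,  B = h(true, pair(empty, 6), h(6, empty, 6)).
Bind P := T; no other remaining equation mentions P.
Bind B := h(true, pair(empty, 6), h(6, empty, 6)); substituting into the remaining equation gives: h(Q, T, 6) = h(h(Q, n, empty), pair(h(true, pair(empty, 6), h(6, empty, 6)), 6), 6).
Decompose h/3: Q = h(Q, n, empty),  T = pair(h(true, pair(empty, 6), h(6, empty, 6)), 6),  6 = 6.
Occurs check fails: Q occurs in h(Q, n, empty); the equation Q = h(Q, n, empty) has no finite solution.

NO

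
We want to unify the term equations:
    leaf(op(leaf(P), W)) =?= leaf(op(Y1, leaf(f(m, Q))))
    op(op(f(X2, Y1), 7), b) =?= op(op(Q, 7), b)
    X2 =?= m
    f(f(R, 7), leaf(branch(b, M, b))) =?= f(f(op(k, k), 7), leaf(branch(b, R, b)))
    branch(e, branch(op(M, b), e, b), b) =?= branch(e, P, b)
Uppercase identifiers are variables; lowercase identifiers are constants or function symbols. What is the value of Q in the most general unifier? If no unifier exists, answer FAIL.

f(m, leaf(branch(op(op(k, k), b), e, b)))

Decompose leaf/1: op(leaf(P), W) =?= op(Y1, leaf(f(m, Q))).
Decompose op/2: leaf(P) =?= Y1,  W =?= leaf(f(m, Q)).
Bind Y1 := leaf(P); substituting into the one remaining equation that mentions Y1 gives: op(op(f(X2, leaf(P)), 7), b) =?= op(op(Q, 7), b).
Bind W := leaf(f(m, Q)); no other remaining equation mentions W.
Decompose op/2: op(f(X2, leaf(P)), 7) =?= op(Q, 7),  b =?= b.
Decompose op/2: f(X2, leaf(P)) =?= Q,  7 =?= 7.
Bind Q := f(X2, leaf(P)); no other remaining equation mentions Q. Substituting into the earlier binding gives W := leaf(f(m, f(X2, leaf(P)))).
Delete trivial equation 7 =?= 7.
Delete trivial equation b =?= b.
Bind X2 := m; no other remaining equation mentions X2. Substituting into the earlier bindings gives W := leaf(f(m, f(m, leaf(P)))), Q := f(m, leaf(P)).
Decompose f/2: f(R, 7) =?= f(op(k, k), 7),  leaf(branch(b, M, b)) =?= leaf(branch(b, R, b)).
Decompose f/2: R =?= op(k, k),  7 =?= 7.
Bind R := op(k, k); substituting into the one remaining equation that mentions R gives: leaf(branch(b, M, b)) =?= leaf(branch(b, op(k, k), b)).
Delete trivial equation 7 =?= 7.
Decompose leaf/1: branch(b, M, b) =?= branch(b, op(k, k), b).
Decompose branch/3: b =?= b,  M =?= op(k, k),  b =?= b.
Delete trivial equation b =?= b.
Bind M := op(k, k); substituting into the one remaining equation that mentions M gives: branch(e, branch(op(op(k, k), b), e, b), b) =?= branch(e, P, b).
Delete trivial equation b =?= b.
Decompose branch/3: e =?= e,  branch(op(op(k, k), b), e, b) =?= P,  b =?= b.
Delete trivial equation e =?= e.
Bind P := branch(op(op(k, k), b), e, b); no other remaining equation mentions P. Substituting into the earlier bindings gives Y1 := leaf(branch(op(op(k, k), b), e, b)), W := leaf(f(m, f(m, leaf(branch(op(op(k, k), b), e, b))))), Q := f(m, leaf(branch(op(op(k, k), b), e, b))).
Delete trivial equation b =?= b.
MGU = { Y1 ↦ leaf(branch(op(op(k, k), b), e, b)), W ↦ leaf(f(m, f(m, leaf(branch(op(op(k, k), b), e, b))))), Q ↦ f(m, leaf(branch(op(op(k, k), b), e, b))), X2 ↦ m, R ↦ op(k, k), M ↦ op(k, k), P ↦ branch(op(op(k, k), b), e, b) }, so Q ↦ f(m, leaf(branch(op(op(k, k), b), e, b))).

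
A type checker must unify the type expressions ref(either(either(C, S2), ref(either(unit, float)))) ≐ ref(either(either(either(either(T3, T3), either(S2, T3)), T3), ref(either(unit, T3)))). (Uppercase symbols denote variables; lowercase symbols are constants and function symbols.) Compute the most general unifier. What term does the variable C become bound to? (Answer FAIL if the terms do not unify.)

either(either(float, float), either(float, float))

Decompose ref/1: either(either(C, S2), ref(either(unit, float))) ≐ either(either(either(either(T3, T3), either(S2, T3)), T3), ref(either(unit, T3))).
Decompose either/2: either(C, S2) ≐ either(either(either(T3, T3), either(S2, T3)), T3),  ref(either(unit, float)) ≐ ref(either(unit, T3)).
Decompose either/2: C ≐ either(either(T3, T3), either(S2, T3)),  S2 ≐ T3.
Bind C := either(either(T3, T3), either(S2, T3)); no other remaining equation mentions C.
Bind S2 := T3; no other remaining equation mentions S2. Substituting into the earlier binding gives C := either(either(T3, T3), either(T3, T3)).
Decompose ref/1: either(unit, float) ≐ either(unit, T3).
Decompose either/2: unit ≐ unit,  float ≐ T3.
Delete trivial equation unit ≐ unit.
Bind T3 := float. Substituting into the earlier bindings gives C := either(either(float, float), either(float, float)), S2 := float.
MGU = { C := either(either(float, float), either(float, float)), S2 := float, T3 := float }, so C := either(either(float, float), either(float, float)).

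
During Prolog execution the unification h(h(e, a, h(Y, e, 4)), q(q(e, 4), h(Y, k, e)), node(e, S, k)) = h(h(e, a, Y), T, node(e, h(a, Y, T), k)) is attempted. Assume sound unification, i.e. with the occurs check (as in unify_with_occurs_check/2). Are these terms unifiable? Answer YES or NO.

Decompose h/3: h(e, a, h(Y, e, 4)) = h(e, a, Y),  q(q(e, 4), h(Y, k, e)) = T,  node(e, S, k) = node(e, h(a, Y, T), k).
Decompose h/3: e = e,  a = a,  h(Y, e, 4) = Y.
Delete trivial equation e = e.
Delete trivial equation a = a.
Occurs check fails: Y occurs in h(Y, e, 4); the equation Y = h(Y, e, 4) has no finite solution.

NO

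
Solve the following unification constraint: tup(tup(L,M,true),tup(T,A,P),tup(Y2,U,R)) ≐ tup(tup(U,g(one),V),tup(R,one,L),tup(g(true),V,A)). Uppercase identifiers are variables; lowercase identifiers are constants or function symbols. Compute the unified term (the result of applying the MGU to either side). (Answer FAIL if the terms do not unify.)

tup(tup(true,g(one),true),tup(one,one,true),tup(g(true),true,one))

Decompose tup/3: tup(L,M,true) ≐ tup(U,g(one),V),  tup(T,A,P) ≐ tup(R,one,L),  tup(Y2,U,R) ≐ tup(g(true),V,A).
Decompose tup/3: L ≐ U,  M ≐ g(one),  true ≐ V.
Bind L := U; substituting into the one remaining equation that mentions L gives: tup(T,A,P) ≐ tup(R,one,U).
Bind M := g(one); no other remaining equation mentions M.
Bind V := true; substituting into the one remaining equation that mentions V gives: tup(Y2,U,R) ≐ tup(g(true),true,A).
Decompose tup/3: T ≐ R,  A ≐ one,  P ≐ U.
Bind T := R; no other remaining equation mentions T.
Bind A := one; substituting into the one remaining equation that mentions A gives: tup(Y2,U,R) ≐ tup(g(true),true,one).
Bind P := U; no other remaining equation mentions P.
Decompose tup/3: Y2 ≐ g(true),  U ≐ true,  R ≐ one.
Bind Y2 := g(true); no other remaining equation mentions Y2.
Bind U := true; no other remaining equation mentions U. Substituting into the earlier bindings gives L := true, P := true.
Bind R := one. Substituting into the earlier binding gives T := one.
Applying the MGU to either side gives tup(tup(true,g(one),true),tup(one,one,true),tup(g(true),true,one)).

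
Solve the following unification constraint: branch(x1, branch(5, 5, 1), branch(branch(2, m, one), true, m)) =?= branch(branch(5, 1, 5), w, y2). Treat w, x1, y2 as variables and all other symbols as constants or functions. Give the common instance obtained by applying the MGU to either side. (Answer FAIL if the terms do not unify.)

branch(branch(5, 1, 5), branch(5, 5, 1), branch(branch(2, m, one), true, m))

Decompose branch/3: x1 =?= branch(5, 1, 5),  branch(5, 5, 1) =?= w,  branch(branch(2, m, one), true, m) =?= y2.
Bind x1 := branch(5, 1, 5); no other remaining equation mentions x1.
Bind w := branch(5, 5, 1); no other remaining equation mentions w.
Bind y2 := branch(branch(2, m, one), true, m).
Applying the MGU to either side gives branch(branch(5, 1, 5), branch(5, 5, 1), branch(branch(2, m, one), true, m)).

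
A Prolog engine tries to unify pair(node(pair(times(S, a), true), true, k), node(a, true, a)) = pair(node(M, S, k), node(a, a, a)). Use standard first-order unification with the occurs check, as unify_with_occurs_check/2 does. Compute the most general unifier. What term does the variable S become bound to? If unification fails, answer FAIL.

Decompose pair/2: node(pair(times(S, a), true), true, k) = node(M, S, k),  node(a, true, a) = node(a, a, a).
Decompose node/3: pair(times(S, a), true) = M,  true = S,  k = k.
Bind M := pair(times(S, a), true); no other remaining equation mentions M.
Bind S := true; no other remaining equation mentions S. Substituting into the earlier binding gives M := pair(times(true, a), true).
Delete trivial equation k = k.
Decompose node/3: a = a,  true = a,  a = a.
Delete trivial equation a = a.
Clash: constants true and a differ; no unifier exists.

FAIL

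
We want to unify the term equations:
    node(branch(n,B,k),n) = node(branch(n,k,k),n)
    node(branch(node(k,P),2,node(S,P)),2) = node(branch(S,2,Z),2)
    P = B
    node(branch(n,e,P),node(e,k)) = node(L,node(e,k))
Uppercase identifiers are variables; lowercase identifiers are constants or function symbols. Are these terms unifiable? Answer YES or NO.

Decompose node/2: branch(n,B,k) = branch(n,k,k),  n = n.
Decompose branch/3: n = n,  B = k,  k = k.
Delete trivial equation n = n.
Bind B := k; substituting into the one remaining equation that mentions B gives: P = k.
Delete trivial equation k = k.
Delete trivial equation n = n.
Decompose node/2: branch(node(k,P),2,node(S,P)) = branch(S,2,Z),  2 = 2.
Decompose branch/3: node(k,P) = S,  2 = 2,  node(S,P) = Z.
Bind S := node(k,P); substituting into the one remaining equation that mentions S gives: node(node(k,P),P) = Z.
Delete trivial equation 2 = 2.
Bind Z := node(node(k,P),P); no other remaining equation mentions Z.
Delete trivial equation 2 = 2.
Bind P := k; substituting into the remaining equation gives: node(branch(n,e,k),node(e,k)) = node(L,node(e,k)). Substituting into the earlier bindings gives S := node(k,k), Z := node(node(k,k),k).
Decompose node/2: branch(n,e,k) = L,  node(e,k) = node(e,k).
Bind L := branch(n,e,k); no other remaining equation mentions L.
Delete trivial equation node(e,k) = node(e,k).
No equations remain and no clash or occurs-check failure arose, so a unifier exists.

YES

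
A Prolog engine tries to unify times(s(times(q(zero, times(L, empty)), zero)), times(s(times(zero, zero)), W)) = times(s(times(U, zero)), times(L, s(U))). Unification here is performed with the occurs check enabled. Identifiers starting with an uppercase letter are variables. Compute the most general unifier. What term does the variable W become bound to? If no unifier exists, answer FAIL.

Decompose times/2: s(times(q(zero, times(L, empty)), zero)) = s(times(U, zero)),  times(s(times(zero, zero)), W) = times(L, s(U)).
Decompose s/1: times(q(zero, times(L, empty)), zero) = times(U, zero).
Decompose times/2: q(zero, times(L, empty)) = U,  zero = zero.
Bind U := q(zero, times(L, empty)); substituting into the one remaining equation that mentions U gives: times(s(times(zero, zero)), W) = times(L, s(q(zero, times(L, empty)))).
Delete trivial equation zero = zero.
Decompose times/2: s(times(zero, zero)) = L,  W = s(q(zero, times(L, empty))).
Bind L := s(times(zero, zero)); substituting into the remaining equation gives: W = s(q(zero, times(s(times(zero, zero)), empty))). Substituting into the earlier binding gives U := q(zero, times(s(times(zero, zero)), empty)).
Bind W := s(q(zero, times(s(times(zero, zero)), empty))).
MGU = { U ↦ q(zero, times(s(times(zero, zero)), empty)), L ↦ s(times(zero, zero)), W ↦ s(q(zero, times(s(times(zero, zero)), empty))) }, so W ↦ s(q(zero, times(s(times(zero, zero)), empty))).

s(q(zero, times(s(times(zero, zero)), empty)))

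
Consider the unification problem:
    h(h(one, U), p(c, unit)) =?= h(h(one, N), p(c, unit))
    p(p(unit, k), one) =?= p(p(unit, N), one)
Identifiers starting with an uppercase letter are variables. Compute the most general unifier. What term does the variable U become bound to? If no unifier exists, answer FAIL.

k

Decompose h/2: h(one, U) =?= h(one, N),  p(c, unit) =?= p(c, unit).
Decompose h/2: one =?= one,  U =?= N.
Delete trivial equation one =?= one.
Bind U := N; no other remaining equation mentions U.
Delete trivial equation p(c, unit) =?= p(c, unit).
Decompose p/2: p(unit, k) =?= p(unit, N),  one =?= one.
Decompose p/2: unit =?= unit,  k =?= N.
Delete trivial equation unit =?= unit.
Bind N := k; no other remaining equation mentions N. Substituting into the earlier binding gives U := k.
Delete trivial equation one =?= one.
MGU = { U := k, N := k }, so U := k.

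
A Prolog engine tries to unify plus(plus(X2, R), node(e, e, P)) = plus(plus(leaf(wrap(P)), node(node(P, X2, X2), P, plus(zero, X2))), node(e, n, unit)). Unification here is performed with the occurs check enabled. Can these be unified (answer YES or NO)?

NO

Decompose plus/2: plus(X2, R) = plus(leaf(wrap(P)), node(node(P, X2, X2), P, plus(zero, X2))),  node(e, e, P) = node(e, n, unit).
Decompose plus/2: X2 = leaf(wrap(P)),  R = node(node(P, X2, X2), P, plus(zero, X2)).
Bind X2 := leaf(wrap(P)); substituting into the one remaining equation that mentions X2 gives: R = node(node(P, leaf(wrap(P)), leaf(wrap(P))), P, plus(zero, leaf(wrap(P)))).
Bind R := node(node(P, leaf(wrap(P)), leaf(wrap(P))), P, plus(zero, leaf(wrap(P)))); no other remaining equation mentions R.
Decompose node/3: e = e,  e = n,  P = unit.
Delete trivial equation e = e.
Clash: constants e and n differ; no unifier exists.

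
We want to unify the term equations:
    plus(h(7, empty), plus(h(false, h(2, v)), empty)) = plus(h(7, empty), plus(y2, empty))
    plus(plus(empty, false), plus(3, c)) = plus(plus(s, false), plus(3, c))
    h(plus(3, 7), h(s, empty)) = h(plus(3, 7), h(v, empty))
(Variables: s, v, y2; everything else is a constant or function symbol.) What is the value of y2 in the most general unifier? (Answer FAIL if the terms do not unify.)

h(false, h(2, empty))

Decompose plus/2: h(7, empty) = h(7, empty),  plus(h(false, h(2, v)), empty) = plus(y2, empty).
Delete trivial equation h(7, empty) = h(7, empty).
Decompose plus/2: h(false, h(2, v)) = y2,  empty = empty.
Bind y2 := h(false, h(2, v)); no other remaining equation mentions y2.
Delete trivial equation empty = empty.
Decompose plus/2: plus(empty, false) = plus(s, false),  plus(3, c) = plus(3, c).
Decompose plus/2: empty = s,  false = false.
Bind s := empty; substituting into the one remaining equation that mentions s gives: h(plus(3, 7), h(empty, empty)) = h(plus(3, 7), h(v, empty)).
Delete trivial equation false = false.
Delete trivial equation plus(3, c) = plus(3, c).
Decompose h/2: plus(3, 7) = plus(3, 7),  h(empty, empty) = h(v, empty).
Delete trivial equation plus(3, 7) = plus(3, 7).
Decompose h/2: empty = v,  empty = empty.
Bind v := empty; no other remaining equation mentions v. Substituting into the earlier binding gives y2 := h(false, h(2, empty)).
Delete trivial equation empty = empty.
MGU = { y2 -> h(false, h(2, empty)), s -> empty, v -> empty }, so y2 -> h(false, h(2, empty)).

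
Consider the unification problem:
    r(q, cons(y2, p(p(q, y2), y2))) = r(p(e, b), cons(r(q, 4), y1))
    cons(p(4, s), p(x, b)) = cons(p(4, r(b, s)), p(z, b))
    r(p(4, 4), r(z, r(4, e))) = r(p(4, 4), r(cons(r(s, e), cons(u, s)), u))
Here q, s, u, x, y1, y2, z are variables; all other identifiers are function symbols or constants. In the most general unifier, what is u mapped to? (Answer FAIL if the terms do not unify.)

FAIL

Decompose r/2: q = p(e, b),  cons(y2, p(p(q, y2), y2)) = cons(r(q, 4), y1).
Bind q := p(e, b); substituting into the one remaining equation that mentions q gives: cons(y2, p(p(p(e, b), y2), y2)) = cons(r(p(e, b), 4), y1).
Decompose cons/2: y2 = r(p(e, b), 4),  p(p(p(e, b), y2), y2) = y1.
Bind y2 := r(p(e, b), 4); substituting into the one remaining equation that mentions y2 gives: p(p(p(e, b), r(p(e, b), 4)), r(p(e, b), 4)) = y1.
Bind y1 := p(p(p(e, b), r(p(e, b), 4)), r(p(e, b), 4)); no other remaining equation mentions y1.
Decompose cons/2: p(4, s) = p(4, r(b, s)),  p(x, b) = p(z, b).
Decompose p/2: 4 = 4,  s = r(b, s).
Delete trivial equation 4 = 4.
Occurs check fails: s occurs in r(b, s); the equation s = r(b, s) has no finite solution.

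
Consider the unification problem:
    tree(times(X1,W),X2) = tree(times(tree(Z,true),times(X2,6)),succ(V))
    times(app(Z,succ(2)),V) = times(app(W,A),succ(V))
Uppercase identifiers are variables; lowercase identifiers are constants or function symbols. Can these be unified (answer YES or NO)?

Decompose tree/2: times(X1,W) = times(tree(Z,true),times(X2,6)),  X2 = succ(V).
Decompose times/2: X1 = tree(Z,true),  W = times(X2,6).
Bind X1 := tree(Z,true); no other remaining equation mentions X1.
Bind W := times(X2,6); substituting into the one remaining equation that mentions W gives: times(app(Z,succ(2)),V) = times(app(times(X2,6),A),succ(V)).
Bind X2 := succ(V); substituting into the remaining equation gives: times(app(Z,succ(2)),V) = times(app(times(succ(V),6),A),succ(V)). Substituting into the earlier binding gives W := times(succ(V),6).
Decompose times/2: app(Z,succ(2)) = app(times(succ(V),6),A),  V = succ(V).
Decompose app/2: Z = times(succ(V),6),  succ(2) = A.
Bind Z := times(succ(V),6); no other remaining equation mentions Z. Substituting into the earlier binding gives X1 := tree(times(succ(V),6),true).
Bind A := succ(2); no other remaining equation mentions A.
Occurs check fails: V occurs in succ(V); the equation V = succ(V) has no finite solution.

NO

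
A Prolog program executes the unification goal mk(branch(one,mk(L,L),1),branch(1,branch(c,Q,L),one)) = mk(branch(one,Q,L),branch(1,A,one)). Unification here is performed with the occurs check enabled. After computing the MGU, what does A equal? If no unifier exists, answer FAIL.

Decompose mk/2: branch(one,mk(L,L),1) = branch(one,Q,L),  branch(1,branch(c,Q,L),one) = branch(1,A,one).
Decompose branch/3: one = one,  mk(L,L) = Q,  1 = L.
Delete trivial equation one = one.
Bind Q := mk(L,L); substituting into the one remaining equation that mentions Q gives: branch(1,branch(c,mk(L,L),L),one) = branch(1,A,one).
Bind L := 1; substituting into the remaining equation gives: branch(1,branch(c,mk(1,1),1),one) = branch(1,A,one). Substituting into the earlier binding gives Q := mk(1,1).
Decompose branch/3: 1 = 1,  branch(c,mk(1,1),1) = A,  one = one.
Delete trivial equation 1 = 1.
Bind A := branch(c,mk(1,1),1); no other remaining equation mentions A.
Delete trivial equation one = one.
MGU = { Q -> mk(1,1), L -> 1, A -> branch(c,mk(1,1),1) }, so A -> branch(c,mk(1,1),1).

branch(c,mk(1,1),1)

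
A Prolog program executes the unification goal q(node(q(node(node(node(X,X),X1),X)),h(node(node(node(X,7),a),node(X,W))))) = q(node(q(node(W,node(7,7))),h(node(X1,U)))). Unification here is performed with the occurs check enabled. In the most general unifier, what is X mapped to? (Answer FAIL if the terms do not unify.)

Decompose q/1: node(q(node(node(node(X,X),X1),X)),h(node(node(node(X,7),a),node(X,W)))) = node(q(node(W,node(7,7))),h(node(X1,U))).
Decompose node/2: q(node(node(node(X,X),X1),X)) = q(node(W,node(7,7))),  h(node(node(node(X,7),a),node(X,W))) = h(node(X1,U)).
Decompose q/1: node(node(node(X,X),X1),X) = node(W,node(7,7)).
Decompose node/2: node(node(X,X),X1) = W,  X = node(7,7).
Bind W := node(node(X,X),X1); substituting into the one remaining equation that mentions W gives: h(node(node(node(X,7),a),node(X,node(node(X,X),X1)))) = h(node(X1,U)).
Bind X := node(7,7); substituting into the remaining equation gives: h(node(node(node(node(7,7),7),a),node(node(7,7),node(node(node(7,7),node(7,7)),X1)))) = h(node(X1,U)). Substituting into the earlier binding gives W := node(node(node(7,7),node(7,7)),X1).
Decompose h/1: node(node(node(node(7,7),7),a),node(node(7,7),node(node(node(7,7),node(7,7)),X1))) = node(X1,U).
Decompose node/2: node(node(node(7,7),7),a) = X1,  node(node(7,7),node(node(node(7,7),node(7,7)),X1)) = U.
Bind X1 := node(node(node(7,7),7),a); substituting into the remaining equation gives: node(node(7,7),node(node(node(7,7),node(7,7)),node(node(node(7,7),7),a))) = U. Substituting into the earlier binding gives W := node(node(node(7,7),node(7,7)),node(node(node(7,7),7),a)).
Bind U := node(node(7,7),node(node(node(7,7),node(7,7)),node(node(node(7,7),7),a))).
MGU = { W = node(node(node(7,7),node(7,7)),node(node(node(7,7),7),a)), X = node(7,7), X1 = node(node(node(7,7),7),a), U = node(node(7,7),node(node(node(7,7),node(7,7)),node(node(node(7,7),7),a))) }, so X = node(7,7).

node(7,7)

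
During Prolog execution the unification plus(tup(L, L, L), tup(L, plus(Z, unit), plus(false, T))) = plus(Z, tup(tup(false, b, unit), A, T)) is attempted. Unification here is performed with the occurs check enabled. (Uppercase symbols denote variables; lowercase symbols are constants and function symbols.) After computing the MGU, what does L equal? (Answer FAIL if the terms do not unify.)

Decompose plus/2: tup(L, L, L) = Z,  tup(L, plus(Z, unit), plus(false, T)) = tup(tup(false, b, unit), A, T).
Bind Z := tup(L, L, L); substituting into the remaining equation gives: tup(L, plus(tup(L, L, L), unit), plus(false, T)) = tup(tup(false, b, unit), A, T).
Decompose tup/3: L = tup(false, b, unit),  plus(tup(L, L, L), unit) = A,  plus(false, T) = T.
Bind L := tup(false, b, unit); substituting into the one remaining equation that mentions L gives: plus(tup(tup(false, b, unit), tup(false, b, unit), tup(false, b, unit)), unit) = A. Substituting into the earlier binding gives Z := tup(tup(false, b, unit), tup(false, b, unit), tup(false, b, unit)).
Bind A := plus(tup(tup(false, b, unit), tup(false, b, unit), tup(false, b, unit)), unit); no other remaining equation mentions A.
Occurs check fails: T occurs in plus(false, T); the equation T = plus(false, T) has no finite solution.

FAIL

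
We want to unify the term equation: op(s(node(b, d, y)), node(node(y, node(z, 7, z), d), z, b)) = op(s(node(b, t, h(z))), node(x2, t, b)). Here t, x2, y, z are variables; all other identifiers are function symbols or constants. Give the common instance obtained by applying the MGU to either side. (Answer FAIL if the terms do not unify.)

Decompose op/2: s(node(b, d, y)) = s(node(b, t, h(z))),  node(node(y, node(z, 7, z), d), z, b) = node(x2, t, b).
Decompose s/1: node(b, d, y) = node(b, t, h(z)).
Decompose node/3: b = b,  d = t,  y = h(z).
Delete trivial equation b = b.
Bind t := d; substituting into the one remaining equation that mentions t gives: node(node(y, node(z, 7, z), d), z, b) = node(x2, d, b).
Bind y := h(z); substituting into the remaining equation gives: node(node(h(z), node(z, 7, z), d), z, b) = node(x2, d, b).
Decompose node/3: node(h(z), node(z, 7, z), d) = x2,  z = d,  b = b.
Bind x2 := node(h(z), node(z, 7, z), d); no other remaining equation mentions x2.
Bind z := d; no other remaining equation mentions z. Substituting into the earlier bindings gives y := h(d), x2 := node(h(d), node(d, 7, d), d).
Delete trivial equation b = b.
Applying the MGU to either side gives op(s(node(b, d, h(d))), node(node(h(d), node(d, 7, d), d), d, b)).

op(s(node(b, d, h(d))), node(node(h(d), node(d, 7, d), d), d, b))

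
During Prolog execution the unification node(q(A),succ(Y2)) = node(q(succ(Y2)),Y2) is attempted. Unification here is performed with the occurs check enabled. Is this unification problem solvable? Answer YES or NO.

NO

Decompose node/2: q(A) = q(succ(Y2)),  succ(Y2) = Y2.
Decompose q/1: A = succ(Y2).
Bind A := succ(Y2); no other remaining equation mentions A.
Occurs check fails: Y2 occurs in succ(Y2); the equation Y2 = succ(Y2) has no finite solution.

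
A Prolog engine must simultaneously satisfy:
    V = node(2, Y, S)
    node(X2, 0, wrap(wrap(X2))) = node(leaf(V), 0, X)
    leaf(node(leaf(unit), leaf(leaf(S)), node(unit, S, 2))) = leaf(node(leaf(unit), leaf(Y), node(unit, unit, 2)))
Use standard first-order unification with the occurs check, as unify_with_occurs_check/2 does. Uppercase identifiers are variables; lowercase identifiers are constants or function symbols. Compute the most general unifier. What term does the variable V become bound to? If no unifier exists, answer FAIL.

node(2, leaf(unit), unit)

Bind V := node(2, Y, S); substituting into the one remaining equation that mentions V gives: node(X2, 0, wrap(wrap(X2))) = node(leaf(node(2, Y, S)), 0, X).
Decompose node/3: X2 = leaf(node(2, Y, S)),  0 = 0,  wrap(wrap(X2)) = X.
Bind X2 := leaf(node(2, Y, S)); substituting into the one remaining equation that mentions X2 gives: wrap(wrap(leaf(node(2, Y, S)))) = X.
Delete trivial equation 0 = 0.
Bind X := wrap(wrap(leaf(node(2, Y, S)))); no other remaining equation mentions X.
Decompose leaf/1: node(leaf(unit), leaf(leaf(S)), node(unit, S, 2)) = node(leaf(unit), leaf(Y), node(unit, unit, 2)).
Decompose node/3: leaf(unit) = leaf(unit),  leaf(leaf(S)) = leaf(Y),  node(unit, S, 2) = node(unit, unit, 2).
Delete trivial equation leaf(unit) = leaf(unit).
Decompose leaf/1: leaf(S) = Y.
Bind Y := leaf(S); no other remaining equation mentions Y. Substituting into the earlier bindings gives V := node(2, leaf(S), S), X2 := leaf(node(2, leaf(S), S)), X := wrap(wrap(leaf(node(2, leaf(S), S)))).
Decompose node/3: unit = unit,  S = unit,  2 = 2.
Delete trivial equation unit = unit.
Bind S := unit; no other remaining equation mentions S. Substituting into the earlier bindings gives V := node(2, leaf(unit), unit), X2 := leaf(node(2, leaf(unit), unit)), X := wrap(wrap(leaf(node(2, leaf(unit), unit)))), Y := leaf(unit).
Delete trivial equation 2 = 2.
MGU = { V -> node(2, leaf(unit), unit), X2 -> leaf(node(2, leaf(unit), unit)), X -> wrap(wrap(leaf(node(2, leaf(unit), unit)))), Y -> leaf(unit), S -> unit }, so V -> node(2, leaf(unit), unit).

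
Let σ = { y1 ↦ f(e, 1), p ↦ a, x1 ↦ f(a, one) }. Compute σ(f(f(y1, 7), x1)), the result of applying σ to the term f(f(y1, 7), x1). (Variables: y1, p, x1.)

Replace each occurrence of y1 with f(e, 1).
Replace each occurrence of x1 with f(a, one).
Result: f(f(f(e, 1), 7), f(a, one)).

f(f(f(e, 1), 7), f(a, one))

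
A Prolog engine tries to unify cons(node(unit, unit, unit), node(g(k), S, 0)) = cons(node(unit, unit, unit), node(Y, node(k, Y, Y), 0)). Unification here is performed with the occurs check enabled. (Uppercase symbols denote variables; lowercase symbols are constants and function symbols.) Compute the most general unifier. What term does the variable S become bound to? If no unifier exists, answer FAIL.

node(k, g(k), g(k))

Decompose cons/2: node(unit, unit, unit) = node(unit, unit, unit),  node(g(k), S, 0) = node(Y, node(k, Y, Y), 0).
Delete trivial equation node(unit, unit, unit) = node(unit, unit, unit).
Decompose node/3: g(k) = Y,  S = node(k, Y, Y),  0 = 0.
Bind Y := g(k); substituting into the one remaining equation that mentions Y gives: S = node(k, g(k), g(k)).
Bind S := node(k, g(k), g(k)); no other remaining equation mentions S.
Delete trivial equation 0 = 0.
MGU = { Y ↦ g(k), S ↦ node(k, g(k), g(k)) }, so S ↦ node(k, g(k), g(k)).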